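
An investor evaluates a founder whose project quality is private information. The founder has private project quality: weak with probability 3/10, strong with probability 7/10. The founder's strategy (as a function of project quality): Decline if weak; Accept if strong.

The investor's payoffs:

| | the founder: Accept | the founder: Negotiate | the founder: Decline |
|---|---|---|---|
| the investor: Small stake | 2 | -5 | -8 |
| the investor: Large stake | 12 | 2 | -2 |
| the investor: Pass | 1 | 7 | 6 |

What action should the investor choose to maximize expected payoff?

Large stake

Compute the investor's expected payoff for each action, taking the expectation over the founder's type.
E[Small stake] = 3/10·(-8) + 7/10·(2) = -1
E[Large stake] = 3/10·(-2) + 7/10·(12) = 39/5
E[Pass] = 3/10·(6) + 7/10·(1) = 5/2
Best response: Large stake (39/5 is the largest).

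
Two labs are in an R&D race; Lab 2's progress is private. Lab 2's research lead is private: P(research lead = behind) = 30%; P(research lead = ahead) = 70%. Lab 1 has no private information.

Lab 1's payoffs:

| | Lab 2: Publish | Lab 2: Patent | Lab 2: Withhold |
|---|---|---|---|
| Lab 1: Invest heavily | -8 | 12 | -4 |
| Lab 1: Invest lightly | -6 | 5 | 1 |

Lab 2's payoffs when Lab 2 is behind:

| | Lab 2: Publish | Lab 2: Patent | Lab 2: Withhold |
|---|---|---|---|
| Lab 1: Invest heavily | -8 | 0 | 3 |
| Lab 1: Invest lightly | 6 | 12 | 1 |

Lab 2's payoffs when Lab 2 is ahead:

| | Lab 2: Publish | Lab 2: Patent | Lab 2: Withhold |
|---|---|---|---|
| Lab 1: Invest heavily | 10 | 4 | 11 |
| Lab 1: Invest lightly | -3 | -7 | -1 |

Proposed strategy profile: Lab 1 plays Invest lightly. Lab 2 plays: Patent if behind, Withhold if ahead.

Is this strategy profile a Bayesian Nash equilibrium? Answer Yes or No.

Yes

A profile is a BNE iff every type of every player is best-responding given beliefs about the other side.
Lab 1 plays Invest lightly: E[Invest lightly] = 0.3·(5) + 0.7·(1) = 2.2; E[Invest heavily] = 0.8. Best-responding. ✓
Lab 2 (research lead behind), facing Invest lightly: Publish gives 6, Patent gives 12, Withhold gives 1. Proposed Patent is best. ✓
Lab 2 (research lead ahead), facing Invest lightly: Publish gives -3, Patent gives -7, Withhold gives -1. Proposed Withhold is best. ✓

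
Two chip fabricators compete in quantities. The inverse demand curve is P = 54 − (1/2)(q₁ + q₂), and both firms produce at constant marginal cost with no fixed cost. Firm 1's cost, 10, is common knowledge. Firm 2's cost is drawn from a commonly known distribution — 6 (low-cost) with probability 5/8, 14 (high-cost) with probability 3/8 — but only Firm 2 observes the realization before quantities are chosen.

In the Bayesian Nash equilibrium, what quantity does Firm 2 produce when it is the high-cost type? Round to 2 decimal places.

Type-c best response for Firm 2: q₂(c) = (54 − c) − q₁/2.
Firm 1 maximizes expected profit; its first-order condition is 54 − q₁ − (1/2)E[q₂] − 10 = 0.
Substituting E[q₂] and solving: E[c₂] = 9, so q₁ = (54 − 2·10 + 9)/(3/2) = 28.6667.
q₂(high-cost) = (54 − 14 − (1/2)·28.6667) = 25.6667.

25.67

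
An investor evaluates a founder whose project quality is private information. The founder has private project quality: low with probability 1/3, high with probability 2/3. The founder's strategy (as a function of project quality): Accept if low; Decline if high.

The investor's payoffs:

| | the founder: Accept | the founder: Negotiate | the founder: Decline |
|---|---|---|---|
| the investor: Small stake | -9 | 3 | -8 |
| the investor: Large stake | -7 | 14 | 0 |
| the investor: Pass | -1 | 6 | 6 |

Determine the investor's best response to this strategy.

E[Small stake] = 1/3·(-9) + 2/3·(-8) = -25/3
E[Large stake] = 1/3·(-7) + 2/3·(0) = -7/3
E[Pass] = 1/3·(-1) + 2/3·(6) = 11/3
Best response: Pass (11/3 is the largest).

Pass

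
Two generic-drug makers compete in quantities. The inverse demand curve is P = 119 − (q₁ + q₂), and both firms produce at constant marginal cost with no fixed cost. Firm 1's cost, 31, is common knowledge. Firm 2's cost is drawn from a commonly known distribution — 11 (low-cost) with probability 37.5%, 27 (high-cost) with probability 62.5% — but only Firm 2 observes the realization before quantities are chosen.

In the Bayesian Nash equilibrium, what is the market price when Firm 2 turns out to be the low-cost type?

Type-c best response for Firm 2: q₂(c) = (119 − c)/2 − q₁/2.
Firm 1 maximizes expected profit; its first-order condition is 119 − 2q₁ − E[q₂] − 31 = 0.
Substituting E[q₂] and solving: E[c₂] = 21, so q₁ = (119 − 2·31 + 21)/3 = 26.
q₂(low-cost) = 41, so P = 119 − (26 + 41) = 52.

52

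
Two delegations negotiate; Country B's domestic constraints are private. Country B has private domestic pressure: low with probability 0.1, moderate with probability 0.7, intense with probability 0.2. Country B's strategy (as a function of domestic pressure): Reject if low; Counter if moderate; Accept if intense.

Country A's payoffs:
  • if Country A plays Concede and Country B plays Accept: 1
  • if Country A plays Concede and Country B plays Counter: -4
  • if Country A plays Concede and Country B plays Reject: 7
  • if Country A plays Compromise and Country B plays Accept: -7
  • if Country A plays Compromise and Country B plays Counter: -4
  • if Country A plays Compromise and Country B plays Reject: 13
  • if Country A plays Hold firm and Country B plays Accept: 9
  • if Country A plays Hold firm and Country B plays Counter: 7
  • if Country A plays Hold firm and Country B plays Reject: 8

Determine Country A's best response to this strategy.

Hold firm

E[Concede] = 0.1·(7) + 0.7·(-4) + 0.2·(1) = -1.9
E[Compromise] = 0.1·(13) + 0.7·(-4) + 0.2·(-7) = -2.9
E[Hold firm] = 0.1·(8) + 0.7·(7) + 0.2·(9) = 7.5
Best response: Hold firm (7.5 is the largest).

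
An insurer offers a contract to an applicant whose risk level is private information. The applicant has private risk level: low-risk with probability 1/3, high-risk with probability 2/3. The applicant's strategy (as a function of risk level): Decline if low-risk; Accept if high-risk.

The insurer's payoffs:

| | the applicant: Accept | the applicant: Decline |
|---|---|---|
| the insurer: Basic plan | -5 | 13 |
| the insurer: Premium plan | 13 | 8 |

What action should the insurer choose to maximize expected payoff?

Premium plan

E[Basic plan] = 1/3·(13) + 2/3·(-5) = 1
E[Premium plan] = 1/3·(8) + 2/3·(13) = 34/3
Best response: Premium plan (34/3 is the largest).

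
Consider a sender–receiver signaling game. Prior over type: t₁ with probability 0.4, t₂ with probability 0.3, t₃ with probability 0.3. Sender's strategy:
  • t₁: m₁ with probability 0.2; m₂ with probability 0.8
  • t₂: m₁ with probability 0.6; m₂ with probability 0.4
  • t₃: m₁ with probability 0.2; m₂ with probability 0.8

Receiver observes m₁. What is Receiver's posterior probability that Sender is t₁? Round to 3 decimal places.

Apply Bayes' rule using the sender's strategy as the likelihood.
P(m₁) = 0.4·0.2 + 0.3·0.6 + 0.3·0.2 = 0.32
P(t₁ | m₁) = (0.4·0.2) / 0.32 = 0.08 / 0.32 = 0.25

0.250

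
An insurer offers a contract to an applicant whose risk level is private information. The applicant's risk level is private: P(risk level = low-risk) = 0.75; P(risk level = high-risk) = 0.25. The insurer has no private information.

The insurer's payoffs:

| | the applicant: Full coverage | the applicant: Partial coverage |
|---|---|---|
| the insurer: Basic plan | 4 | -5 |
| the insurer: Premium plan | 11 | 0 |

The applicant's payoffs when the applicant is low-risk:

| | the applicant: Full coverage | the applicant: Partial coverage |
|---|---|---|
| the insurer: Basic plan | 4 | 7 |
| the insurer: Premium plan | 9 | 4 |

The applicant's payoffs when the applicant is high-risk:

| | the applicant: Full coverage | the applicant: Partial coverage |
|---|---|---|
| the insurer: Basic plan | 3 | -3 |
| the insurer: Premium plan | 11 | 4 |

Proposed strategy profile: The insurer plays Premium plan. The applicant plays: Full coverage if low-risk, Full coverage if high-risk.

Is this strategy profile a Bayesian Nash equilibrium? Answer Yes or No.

Yes

The insurer plays Premium plan: E[Premium plan] = 0.75·(11) + 0.25·(11) = 11; E[Basic plan] = 4. Best-responding. ✓
The applicant (risk level low-risk), facing Premium plan: Full coverage gives 9, Partial coverage gives 4. Proposed Full coverage is best. ✓
The applicant (risk level high-risk), facing Premium plan: Full coverage gives 11, Partial coverage gives 4. Proposed Full coverage is best. ✓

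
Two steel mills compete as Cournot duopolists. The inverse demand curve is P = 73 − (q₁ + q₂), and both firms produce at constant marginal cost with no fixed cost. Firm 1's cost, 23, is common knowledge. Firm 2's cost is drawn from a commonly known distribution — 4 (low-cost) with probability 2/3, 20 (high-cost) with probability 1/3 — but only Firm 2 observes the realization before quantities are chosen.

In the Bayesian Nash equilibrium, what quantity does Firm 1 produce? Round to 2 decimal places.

Firm 2 with cost c maximizes (73 − (q₁+q₂) − c)·q₂, giving q₂(c) = (73 − c − q₁)/2.
E[c₂] = 2/3·4 + 1/3·20 = 9.33333
Firm 1's FOC against E[q₂] yields q₁ = (73 − 2·23 + E[c₂])/3 = (73 − 46 + 9.33333)/3 = 12.1111.

12.11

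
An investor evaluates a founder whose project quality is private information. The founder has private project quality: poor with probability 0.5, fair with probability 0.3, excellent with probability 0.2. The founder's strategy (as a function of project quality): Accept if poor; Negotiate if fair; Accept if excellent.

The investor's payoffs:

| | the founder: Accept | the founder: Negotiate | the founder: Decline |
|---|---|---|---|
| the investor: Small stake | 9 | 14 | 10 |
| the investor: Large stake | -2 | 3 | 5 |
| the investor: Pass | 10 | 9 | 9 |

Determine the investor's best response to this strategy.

Small stake

E[Small stake] = 0.5·(9) + 0.3·(14) + 0.2·(9) = 10.5
E[Large stake] = 0.5·(-2) + 0.3·(3) + 0.2·(-2) = -0.5
E[Pass] = 0.5·(10) + 0.3·(9) + 0.2·(10) = 9.7
Best response: Small stake (10.5 is the largest).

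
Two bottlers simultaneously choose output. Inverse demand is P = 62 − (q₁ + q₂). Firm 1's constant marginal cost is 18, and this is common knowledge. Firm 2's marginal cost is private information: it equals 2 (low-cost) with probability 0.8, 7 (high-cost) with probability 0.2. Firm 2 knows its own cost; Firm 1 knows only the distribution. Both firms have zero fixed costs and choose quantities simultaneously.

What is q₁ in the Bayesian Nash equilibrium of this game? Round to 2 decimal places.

Each type of Firm 2 best-responds to q₁; Firm 1 best-responds to the expected q₂ over Firm 2's types.
Firm 2 with cost c maximizes (62 − (q₁+q₂) − c)·q₂, giving q₂(c) = (62 − c − q₁)/2.
E[c₂] = 0.8·2 + 0.2·7 = 3
Firm 1's FOC against E[q₂] yields q₁ = (62 − 2·18 + E[c₂])/3 = (62 − 36 + 3)/3 = 9.66667.

9.67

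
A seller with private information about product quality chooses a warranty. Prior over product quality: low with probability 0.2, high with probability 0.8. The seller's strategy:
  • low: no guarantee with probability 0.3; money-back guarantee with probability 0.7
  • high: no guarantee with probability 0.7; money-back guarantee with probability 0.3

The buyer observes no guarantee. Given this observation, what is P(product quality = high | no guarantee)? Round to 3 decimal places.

Apply Bayes' rule using the sender's strategy as the likelihood.
P(no guarantee) = 0.2·0.3 + 0.8·0.7 = 0.62
P(high | no guarantee) = (0.8·0.7) / 0.62 = 0.56 / 0.62 = 0.903226

0.903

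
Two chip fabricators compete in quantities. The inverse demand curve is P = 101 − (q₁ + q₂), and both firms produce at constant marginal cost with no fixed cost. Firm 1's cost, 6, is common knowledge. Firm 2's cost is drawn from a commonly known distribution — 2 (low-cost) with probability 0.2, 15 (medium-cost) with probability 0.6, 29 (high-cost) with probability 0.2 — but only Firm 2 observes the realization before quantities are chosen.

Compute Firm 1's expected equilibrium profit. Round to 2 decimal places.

1206.40

Firm 2 with cost c maximizes (101 − (q₁+q₂) − c)·q₂, giving q₂(c) = (101 − c − q₁)/2.
E[c₂] = 0.2·2 + 0.6·15 + 0.2·29 = 15.2
Firm 1's FOC against E[q₂] yields q₁ = (101 − 2·6 + E[c₂])/3 = (101 − 12 + 15.2)/3 = 34.7333.
E[P] = 101 − (q₁ + E[q₂]) = 40.7333; Firm 1's expected profit = (E[P] − 6)·q₁ = (40.7333 − 6)·34.7333 = 1206.4.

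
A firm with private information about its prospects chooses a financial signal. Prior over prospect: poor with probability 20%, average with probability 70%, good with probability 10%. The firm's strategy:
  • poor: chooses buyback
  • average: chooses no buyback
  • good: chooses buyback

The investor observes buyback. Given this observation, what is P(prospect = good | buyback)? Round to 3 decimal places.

P(buyback) = 0.2·1 + 0.7·0 + 0.1·1 = 0.3
P(good | buyback) = (0.1·1) / 0.3 = 0.1 / 0.3 = 0.333333

0.333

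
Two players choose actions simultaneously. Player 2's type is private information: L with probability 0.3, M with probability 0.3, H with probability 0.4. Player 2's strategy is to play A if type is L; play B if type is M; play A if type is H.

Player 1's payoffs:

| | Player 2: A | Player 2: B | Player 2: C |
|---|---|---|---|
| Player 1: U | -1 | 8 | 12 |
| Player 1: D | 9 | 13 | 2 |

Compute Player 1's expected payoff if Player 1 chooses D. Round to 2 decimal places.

10.20

Take the expectation over Player 2's type, weighting each type's action by its prior probability.
E[D] = 0.3·9 + 0.3·13 + 0.4·9 = 2.7 + 3.9 + 3.6 = 10.2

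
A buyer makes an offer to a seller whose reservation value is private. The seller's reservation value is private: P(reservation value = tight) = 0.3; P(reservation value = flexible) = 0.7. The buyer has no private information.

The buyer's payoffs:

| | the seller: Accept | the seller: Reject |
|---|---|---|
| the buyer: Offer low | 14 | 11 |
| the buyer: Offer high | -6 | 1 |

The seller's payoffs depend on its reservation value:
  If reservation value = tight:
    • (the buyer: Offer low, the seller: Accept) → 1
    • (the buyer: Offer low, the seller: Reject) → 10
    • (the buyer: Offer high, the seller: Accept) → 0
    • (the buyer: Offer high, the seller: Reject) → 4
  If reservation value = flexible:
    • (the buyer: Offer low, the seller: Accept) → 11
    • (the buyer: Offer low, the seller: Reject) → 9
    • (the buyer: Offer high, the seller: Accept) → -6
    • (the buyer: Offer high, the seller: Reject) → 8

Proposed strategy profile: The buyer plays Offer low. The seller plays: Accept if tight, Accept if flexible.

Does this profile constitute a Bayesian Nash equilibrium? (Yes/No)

No

The buyer plays Offer low: E[Offer low] = 0.3·(14) + 0.7·(14) = 14; E[Offer high] = -6. Best-responding. ✓
The seller (reservation value tight), facing Offer low: Accept gives 1, Reject gives 10. Proposed Accept is not best — profitable deviation exists. ✗
The seller (reservation value flexible), facing Offer low: Accept gives 11, Reject gives 9. Proposed Accept is best. ✓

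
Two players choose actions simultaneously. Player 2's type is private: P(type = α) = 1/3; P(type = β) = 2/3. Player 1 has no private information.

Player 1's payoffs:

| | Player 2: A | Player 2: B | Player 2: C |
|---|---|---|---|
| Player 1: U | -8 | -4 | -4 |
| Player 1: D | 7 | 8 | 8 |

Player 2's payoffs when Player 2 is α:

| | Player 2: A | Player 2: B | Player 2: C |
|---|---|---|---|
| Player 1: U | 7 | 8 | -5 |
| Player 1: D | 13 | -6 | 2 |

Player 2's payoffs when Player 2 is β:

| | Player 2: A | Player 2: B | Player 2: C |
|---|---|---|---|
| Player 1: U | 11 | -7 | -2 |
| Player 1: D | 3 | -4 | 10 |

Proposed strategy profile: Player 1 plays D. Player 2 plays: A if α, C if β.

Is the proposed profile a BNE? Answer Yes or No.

Player 1 plays D: E[D] = 1/3·(7) + 2/3·(8) = 23/3; E[U] = -16/3. Best-responding. ✓
Player 2 (type α), facing D: A gives 13, B gives -6, C gives 2. Proposed A is best. ✓
Player 2 (type β), facing D: A gives 3, B gives -4, C gives 10. Proposed C is best. ✓

Yes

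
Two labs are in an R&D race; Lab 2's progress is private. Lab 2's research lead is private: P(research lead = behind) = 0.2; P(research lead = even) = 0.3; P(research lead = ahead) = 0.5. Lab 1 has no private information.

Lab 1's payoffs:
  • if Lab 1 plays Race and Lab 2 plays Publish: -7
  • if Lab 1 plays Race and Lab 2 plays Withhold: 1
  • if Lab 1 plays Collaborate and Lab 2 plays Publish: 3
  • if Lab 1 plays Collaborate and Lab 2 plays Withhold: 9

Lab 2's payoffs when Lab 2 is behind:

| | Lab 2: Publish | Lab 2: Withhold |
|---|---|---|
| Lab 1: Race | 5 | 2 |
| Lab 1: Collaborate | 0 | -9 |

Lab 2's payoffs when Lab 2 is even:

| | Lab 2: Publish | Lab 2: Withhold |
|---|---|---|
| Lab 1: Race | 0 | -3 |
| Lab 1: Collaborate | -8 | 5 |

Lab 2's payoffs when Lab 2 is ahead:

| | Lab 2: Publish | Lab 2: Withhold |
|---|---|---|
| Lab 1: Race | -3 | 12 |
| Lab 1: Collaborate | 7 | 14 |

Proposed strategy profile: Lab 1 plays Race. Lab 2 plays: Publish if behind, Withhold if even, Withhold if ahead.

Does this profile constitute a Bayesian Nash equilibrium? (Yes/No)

No

Lab 1 plays Race: E[Race] = 0.2·(-7) + 0.3·(1) + 0.5·(1) = -0.6; E[Collaborate] = 7.8. Not best-responding. ✗
Lab 2 (research lead behind), facing Race: Publish gives 5, Withhold gives 2. Proposed Publish is best. ✓
Lab 2 (research lead even), facing Race: Publish gives 0, Withhold gives -3. Proposed Withhold is not best — profitable deviation exists. ✗
Lab 2 (research lead ahead), facing Race: Publish gives -3, Withhold gives 12. Proposed Withhold is best. ✓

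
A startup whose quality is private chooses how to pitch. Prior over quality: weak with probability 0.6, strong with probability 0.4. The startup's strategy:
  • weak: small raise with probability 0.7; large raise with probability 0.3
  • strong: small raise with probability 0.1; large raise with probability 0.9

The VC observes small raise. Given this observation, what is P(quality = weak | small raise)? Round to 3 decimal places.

0.913

Apply Bayes' rule using the sender's strategy as the likelihood.
P(small raise) = 0.6·0.7 + 0.4·0.1 = 0.46
P(weak | small raise) = (0.6·0.7) / 0.46 = 0.42 / 0.46 = 0.913043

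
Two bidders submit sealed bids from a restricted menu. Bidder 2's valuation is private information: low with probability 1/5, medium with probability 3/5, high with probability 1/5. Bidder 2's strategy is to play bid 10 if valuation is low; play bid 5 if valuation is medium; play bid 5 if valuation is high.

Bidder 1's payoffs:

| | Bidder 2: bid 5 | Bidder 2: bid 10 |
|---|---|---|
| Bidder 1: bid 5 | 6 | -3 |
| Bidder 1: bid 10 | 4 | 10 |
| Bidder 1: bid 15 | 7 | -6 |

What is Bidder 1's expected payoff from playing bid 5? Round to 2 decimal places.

4.20

E[bid 5] = 1/5·(-3) + 3/5·6 + 1/5·6 = (-3/5) + 18/5 + 6/5 = 21/5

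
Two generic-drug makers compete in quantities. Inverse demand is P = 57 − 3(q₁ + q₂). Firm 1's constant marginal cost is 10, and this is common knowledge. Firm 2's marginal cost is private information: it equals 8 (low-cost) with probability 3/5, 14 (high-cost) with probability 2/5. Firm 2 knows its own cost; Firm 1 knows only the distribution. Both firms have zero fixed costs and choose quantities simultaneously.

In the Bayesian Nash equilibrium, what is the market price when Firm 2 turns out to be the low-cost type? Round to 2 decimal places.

Each type of Firm 2 best-responds to q₁; Firm 1 best-responds to the expected q₂ over Firm 2's types.
Firm 2 with cost c maximizes (57 − 3(q₁+q₂) − c)·q₂, giving q₂(c) = (57 − c − 3q₁)/6.
E[c₂] = 3/5·8 + 2/5·14 = 10.4
Firm 1's FOC against E[q₂] yields q₁ = (57 − 2·10 + E[c₂])/9 = (57 − 20 + 10.4)/9 = 5.26667.
q₂(low-cost) = 5.53333, so P = 57 − 3·(5.26667 + 5.53333) = 24.6.

24.60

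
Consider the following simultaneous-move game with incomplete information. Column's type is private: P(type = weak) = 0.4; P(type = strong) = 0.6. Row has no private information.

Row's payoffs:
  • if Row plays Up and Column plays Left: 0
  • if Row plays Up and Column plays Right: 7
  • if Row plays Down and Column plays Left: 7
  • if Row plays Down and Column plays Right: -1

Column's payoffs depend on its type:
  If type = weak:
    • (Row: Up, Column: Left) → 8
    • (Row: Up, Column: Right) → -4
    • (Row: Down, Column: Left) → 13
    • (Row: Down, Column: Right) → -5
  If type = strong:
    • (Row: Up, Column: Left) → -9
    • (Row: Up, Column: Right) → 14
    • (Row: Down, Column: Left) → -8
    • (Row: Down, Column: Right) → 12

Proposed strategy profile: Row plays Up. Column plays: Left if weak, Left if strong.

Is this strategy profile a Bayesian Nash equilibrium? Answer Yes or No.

Row plays Up: E[Up] = 0.4·(0) + 0.6·(0) = 0; E[Down] = 7. Not best-responding. ✗
Column (type weak), facing Up: Left gives 8, Right gives -4. Proposed Left is best. ✓
Column (type strong), facing Up: Left gives -9, Right gives 14. Proposed Left is not best — profitable deviation exists. ✗

No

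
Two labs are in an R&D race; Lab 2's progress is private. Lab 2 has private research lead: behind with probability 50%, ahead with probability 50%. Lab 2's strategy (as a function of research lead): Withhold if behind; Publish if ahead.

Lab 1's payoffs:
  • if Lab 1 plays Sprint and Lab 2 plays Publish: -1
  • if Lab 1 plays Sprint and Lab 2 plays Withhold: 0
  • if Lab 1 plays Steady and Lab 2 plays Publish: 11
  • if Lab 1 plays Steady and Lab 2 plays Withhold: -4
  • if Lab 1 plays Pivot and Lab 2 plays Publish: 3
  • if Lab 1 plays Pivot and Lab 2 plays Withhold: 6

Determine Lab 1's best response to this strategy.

Pivot

E[Sprint] = 0.5·(0) + 0.5·(-1) = -0.5
E[Steady] = 0.5·(-4) + 0.5·(11) = 3.5
E[Pivot] = 0.5·(6) + 0.5·(3) = 4.5
Best response: Pivot (4.5 is the largest).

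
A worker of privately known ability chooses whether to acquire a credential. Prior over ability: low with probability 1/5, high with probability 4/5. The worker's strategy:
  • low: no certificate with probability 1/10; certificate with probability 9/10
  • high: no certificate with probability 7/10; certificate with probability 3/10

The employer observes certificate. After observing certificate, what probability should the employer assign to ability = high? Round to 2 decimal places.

0.57

Apply Bayes' rule using the sender's strategy as the likelihood.
P(certificate) = (1/5)·(9/10) + (4/5)·(3/10) = 21/50
P(high | certificate) = ((4/5)·(3/10)) / (21/50) = (6/25) / (21/50) = 4/7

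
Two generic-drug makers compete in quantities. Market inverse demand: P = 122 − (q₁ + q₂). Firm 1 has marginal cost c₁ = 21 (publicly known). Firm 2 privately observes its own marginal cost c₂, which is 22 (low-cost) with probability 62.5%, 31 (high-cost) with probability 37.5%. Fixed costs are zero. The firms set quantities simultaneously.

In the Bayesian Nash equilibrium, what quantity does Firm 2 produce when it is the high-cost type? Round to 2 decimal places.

Firm 2 with cost c maximizes (122 − (q₁+q₂) − c)·q₂, giving q₂(c) = (122 − c − q₁)/2.
E[c₂] = 0.625·22 + 0.375·31 = 25.375
Firm 1's FOC against E[q₂] yields q₁ = (122 − 2·21 + E[c₂])/3 = (122 − 42 + 25.375)/3 = 35.125.
q₂(high-cost) = (122 − 31 − 35.125)/2 = 27.9375.

27.94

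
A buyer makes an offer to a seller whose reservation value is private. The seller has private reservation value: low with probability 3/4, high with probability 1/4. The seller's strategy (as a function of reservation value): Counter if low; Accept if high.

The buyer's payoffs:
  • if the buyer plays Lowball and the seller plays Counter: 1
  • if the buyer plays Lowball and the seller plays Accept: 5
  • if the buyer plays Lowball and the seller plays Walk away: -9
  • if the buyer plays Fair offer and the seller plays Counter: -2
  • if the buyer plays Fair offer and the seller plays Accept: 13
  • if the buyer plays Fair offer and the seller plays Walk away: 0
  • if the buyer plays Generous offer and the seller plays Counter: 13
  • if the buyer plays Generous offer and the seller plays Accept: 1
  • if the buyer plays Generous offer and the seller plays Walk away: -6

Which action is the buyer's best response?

Generous offer

Compute the buyer's expected payoff for each action, taking the expectation over the seller's type.
E[Lowball] = 3/4·(1) + 1/4·(5) = 2
E[Fair offer] = 3/4·(-2) + 1/4·(13) = 7/4
E[Generous offer] = 3/4·(13) + 1/4·(1) = 10
Best response: Generous offer (10 is the largest).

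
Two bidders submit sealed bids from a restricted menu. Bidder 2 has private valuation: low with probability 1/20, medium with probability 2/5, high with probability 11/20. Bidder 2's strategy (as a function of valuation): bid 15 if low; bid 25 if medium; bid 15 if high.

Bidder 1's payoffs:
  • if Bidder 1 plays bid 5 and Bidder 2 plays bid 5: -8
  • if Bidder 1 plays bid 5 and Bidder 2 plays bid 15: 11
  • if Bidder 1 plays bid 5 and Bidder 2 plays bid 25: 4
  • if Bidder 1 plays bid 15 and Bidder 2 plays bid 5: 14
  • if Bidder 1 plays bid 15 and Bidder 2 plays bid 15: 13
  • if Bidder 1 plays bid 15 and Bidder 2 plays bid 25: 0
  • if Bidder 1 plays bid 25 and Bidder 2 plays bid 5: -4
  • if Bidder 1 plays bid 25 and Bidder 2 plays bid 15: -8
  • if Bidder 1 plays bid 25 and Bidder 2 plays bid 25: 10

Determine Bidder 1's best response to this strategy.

bid 5

Compute Bidder 1's expected payoff for each action, taking the expectation over Bidder 2's type.
E[bid 5] = 1/20·(11) + 2/5·(4) + 11/20·(11) = 41/5
E[bid 15] = 1/20·(13) + 2/5·(0) + 11/20·(13) = 39/5
E[bid 25] = 1/20·(-8) + 2/5·(10) + 11/20·(-8) = -4/5
Best response: bid 5 (41/5 is the largest).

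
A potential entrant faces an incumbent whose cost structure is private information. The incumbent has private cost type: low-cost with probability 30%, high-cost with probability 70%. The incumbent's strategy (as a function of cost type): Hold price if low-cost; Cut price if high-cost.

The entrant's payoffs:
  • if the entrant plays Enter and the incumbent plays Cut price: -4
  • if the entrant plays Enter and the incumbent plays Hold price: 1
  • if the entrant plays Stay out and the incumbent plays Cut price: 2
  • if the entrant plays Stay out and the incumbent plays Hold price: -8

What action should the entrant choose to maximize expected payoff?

Stay out

Compute the entrant's expected payoff for each action, taking the expectation over the incumbent's type.
E[Enter] = 0.3·(1) + 0.7·(-4) = -2.5
E[Stay out] = 0.3·(-8) + 0.7·(2) = -1
Best response: Stay out (-1 is the largest).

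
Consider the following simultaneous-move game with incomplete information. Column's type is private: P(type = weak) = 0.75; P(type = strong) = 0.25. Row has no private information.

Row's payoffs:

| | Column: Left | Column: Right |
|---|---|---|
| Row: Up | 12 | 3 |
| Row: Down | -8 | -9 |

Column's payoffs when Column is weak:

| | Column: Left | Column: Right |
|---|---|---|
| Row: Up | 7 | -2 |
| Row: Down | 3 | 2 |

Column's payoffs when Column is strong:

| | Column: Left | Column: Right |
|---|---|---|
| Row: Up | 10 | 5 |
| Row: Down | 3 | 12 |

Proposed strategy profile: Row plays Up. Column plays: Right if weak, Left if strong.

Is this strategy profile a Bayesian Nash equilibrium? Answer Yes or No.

A profile is a BNE iff every type of every player is best-responding given beliefs about the other side.
Row plays Up: E[Up] = 0.75·(3) + 0.25·(12) = 5.25; E[Down] = -8.75. Best-responding. ✓
Column (type weak), facing Up: Left gives 7, Right gives -2. Proposed Right is not best — profitable deviation exists. ✗
Column (type strong), facing Up: Left gives 10, Right gives 5. Proposed Left is best. ✓

No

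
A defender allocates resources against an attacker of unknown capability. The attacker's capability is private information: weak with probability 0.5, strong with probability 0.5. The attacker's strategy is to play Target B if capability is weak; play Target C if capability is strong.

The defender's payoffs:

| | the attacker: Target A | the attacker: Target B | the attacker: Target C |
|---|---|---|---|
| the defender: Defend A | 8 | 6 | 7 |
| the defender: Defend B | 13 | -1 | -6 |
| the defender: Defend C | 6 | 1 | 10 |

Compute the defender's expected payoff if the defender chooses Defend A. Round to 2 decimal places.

Take the expectation over the attacker's capability, weighting each type's action by its prior probability.
E[Defend A] = 0.5·6 + 0.5·7 = 3 + 3.5 = 6.5

6.50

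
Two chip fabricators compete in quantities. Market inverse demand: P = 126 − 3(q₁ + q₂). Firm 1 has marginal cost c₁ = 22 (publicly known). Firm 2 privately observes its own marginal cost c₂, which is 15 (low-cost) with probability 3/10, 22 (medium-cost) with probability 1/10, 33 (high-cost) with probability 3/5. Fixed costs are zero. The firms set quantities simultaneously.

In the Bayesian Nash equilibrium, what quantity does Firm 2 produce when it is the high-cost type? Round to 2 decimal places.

9.47

Each type of Firm 2 best-responds to q₁; Firm 1 best-responds to the expected q₂ over Firm 2's types.
Firm 2 with cost c maximizes (126 − 3(q₁+q₂) − c)·q₂, giving q₂(c) = (126 − c − 3q₁)/6.
E[c₂] = 3/10·15 + 1/10·22 + 3/5·33 = 26.5
Firm 1's FOC against E[q₂] yields q₁ = (126 − 2·22 + E[c₂])/9 = (126 − 44 + 26.5)/9 = 12.0556.
q₂(high-cost) = (126 − 33 − 3·12.0556)/6 = 9.47222.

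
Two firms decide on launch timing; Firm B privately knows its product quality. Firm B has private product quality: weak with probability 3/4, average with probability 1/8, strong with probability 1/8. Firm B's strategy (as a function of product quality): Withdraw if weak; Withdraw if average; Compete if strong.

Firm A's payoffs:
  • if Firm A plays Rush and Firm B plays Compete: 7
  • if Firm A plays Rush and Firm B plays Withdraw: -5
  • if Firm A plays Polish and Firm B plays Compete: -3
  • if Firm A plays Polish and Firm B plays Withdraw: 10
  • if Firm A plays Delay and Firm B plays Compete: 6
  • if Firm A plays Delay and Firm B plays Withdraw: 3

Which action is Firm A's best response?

Polish

E[Rush] = 3/4·(-5) + 1/8·(-5) + 1/8·(7) = -7/2
E[Polish] = 3/4·(10) + 1/8·(10) + 1/8·(-3) = 67/8
E[Delay] = 3/4·(3) + 1/8·(3) + 1/8·(6) = 27/8
Best response: Polish (67/8 is the largest).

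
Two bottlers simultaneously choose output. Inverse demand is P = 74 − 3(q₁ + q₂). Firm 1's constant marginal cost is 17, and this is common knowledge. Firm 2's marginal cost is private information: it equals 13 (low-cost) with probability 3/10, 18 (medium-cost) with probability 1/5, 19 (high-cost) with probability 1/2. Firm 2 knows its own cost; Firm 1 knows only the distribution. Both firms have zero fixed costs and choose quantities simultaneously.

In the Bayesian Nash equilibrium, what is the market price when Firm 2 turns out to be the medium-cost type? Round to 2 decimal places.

36.50

Firm 2 with cost c maximizes (74 − 3(q₁+q₂) − c)·q₂, giving q₂(c) = (74 − c − 3q₁)/6.
E[c₂] = 3/10·13 + 1/5·18 + 1/2·19 = 17
Firm 1's FOC against E[q₂] yields q₁ = (74 − 2·17 + E[c₂])/9 = (74 − 34 + 17)/9 = 6.33333.
q₂(medium-cost) = 6.16667, so P = 74 − 3·(6.33333 + 6.16667) = 36.5.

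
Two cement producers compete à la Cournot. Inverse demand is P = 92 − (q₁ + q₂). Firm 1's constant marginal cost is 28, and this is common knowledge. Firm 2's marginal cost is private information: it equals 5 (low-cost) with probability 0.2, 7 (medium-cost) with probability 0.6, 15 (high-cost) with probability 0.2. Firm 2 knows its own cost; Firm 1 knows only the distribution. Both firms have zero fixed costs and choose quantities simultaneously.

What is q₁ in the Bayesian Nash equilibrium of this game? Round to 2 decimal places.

Firm 2 with cost c maximizes (92 − (q₁+q₂) − c)·q₂, giving q₂(c) = (92 − c − q₁)/2.
E[c₂] = 0.2·5 + 0.6·7 + 0.2·15 = 8.2
Firm 1's FOC against E[q₂] yields q₁ = (92 − 2·28 + E[c₂])/3 = (92 − 56 + 8.2)/3 = 14.7333.

14.73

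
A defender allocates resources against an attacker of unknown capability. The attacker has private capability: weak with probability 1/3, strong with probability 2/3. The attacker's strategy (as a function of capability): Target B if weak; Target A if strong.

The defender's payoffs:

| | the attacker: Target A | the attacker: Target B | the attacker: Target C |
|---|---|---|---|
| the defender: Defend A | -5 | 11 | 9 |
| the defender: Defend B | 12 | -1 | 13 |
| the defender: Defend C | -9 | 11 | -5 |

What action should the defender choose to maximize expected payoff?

Defend B

Compute the defender's expected payoff for each action, taking the expectation over the attacker's type.
E[Defend A] = 1/3·(11) + 2/3·(-5) = 1/3
E[Defend B] = 1/3·(-1) + 2/3·(12) = 23/3
E[Defend C] = 1/3·(11) + 2/3·(-9) = -7/3
Best response: Defend B (23/3 is the largest).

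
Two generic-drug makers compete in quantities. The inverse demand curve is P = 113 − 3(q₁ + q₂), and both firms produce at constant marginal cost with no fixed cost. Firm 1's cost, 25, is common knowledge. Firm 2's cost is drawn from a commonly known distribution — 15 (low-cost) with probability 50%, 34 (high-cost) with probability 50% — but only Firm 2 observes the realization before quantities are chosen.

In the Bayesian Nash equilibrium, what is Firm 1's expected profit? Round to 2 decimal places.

Firm 2 with cost c maximizes (113 − 3(q₁+q₂) − c)·q₂, giving q₂(c) = (113 − c − 3q₁)/6.
E[c₂] = 0.5·15 + 0.5·34 = 24.5
Firm 1's FOC against E[q₂] yields q₁ = (113 − 2·25 + E[c₂])/9 = (113 − 50 + 24.5)/9 = 9.72222.
E[P] = 113 − 3·(q₁ + E[q₂]) = 54.1667; Firm 1's expected profit = (E[P] − 25)·q₁ = (54.1667 − 25)·9.72222 = 283.565.

283.56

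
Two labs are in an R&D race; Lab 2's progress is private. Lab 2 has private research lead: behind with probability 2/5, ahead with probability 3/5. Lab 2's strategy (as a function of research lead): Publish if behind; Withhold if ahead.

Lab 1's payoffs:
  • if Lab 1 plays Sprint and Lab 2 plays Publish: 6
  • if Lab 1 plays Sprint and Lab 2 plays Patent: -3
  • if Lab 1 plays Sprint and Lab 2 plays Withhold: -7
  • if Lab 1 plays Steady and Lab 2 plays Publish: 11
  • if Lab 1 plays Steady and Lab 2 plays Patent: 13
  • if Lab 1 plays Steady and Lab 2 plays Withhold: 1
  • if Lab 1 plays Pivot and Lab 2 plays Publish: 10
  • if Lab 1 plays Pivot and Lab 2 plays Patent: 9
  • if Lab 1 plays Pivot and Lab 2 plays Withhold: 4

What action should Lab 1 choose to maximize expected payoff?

Pivot

E[Sprint] = 2/5·(6) + 3/5·(-7) = -9/5
E[Steady] = 2/5·(11) + 3/5·(1) = 5
E[Pivot] = 2/5·(10) + 3/5·(4) = 32/5
Best response: Pivot (32/5 is the largest).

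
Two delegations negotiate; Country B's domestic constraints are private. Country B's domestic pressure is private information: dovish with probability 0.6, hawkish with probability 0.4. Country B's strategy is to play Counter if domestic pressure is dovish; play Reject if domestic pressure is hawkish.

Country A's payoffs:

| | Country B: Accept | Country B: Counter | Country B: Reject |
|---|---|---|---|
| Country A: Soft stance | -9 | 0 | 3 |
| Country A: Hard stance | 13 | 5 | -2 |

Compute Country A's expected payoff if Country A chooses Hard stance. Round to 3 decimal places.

2.200

Take the expectation over Country B's domestic pressure, weighting each type's action by its prior probability.
E[Hard stance] = 0.6·5 + 0.4·(-2) = 3 + (-0.8) = 2.2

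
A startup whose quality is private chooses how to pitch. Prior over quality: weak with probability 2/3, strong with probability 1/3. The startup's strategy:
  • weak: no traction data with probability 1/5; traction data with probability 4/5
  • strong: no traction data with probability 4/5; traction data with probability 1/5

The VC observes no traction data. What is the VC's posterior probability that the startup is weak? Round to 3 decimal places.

P(no traction data) = (2/3)·(1/5) + (1/3)·(4/5) = 2/5
P(weak | no traction data) = ((2/3)·(1/5)) / (2/5) = (2/15) / (2/5) = 1/3

0.333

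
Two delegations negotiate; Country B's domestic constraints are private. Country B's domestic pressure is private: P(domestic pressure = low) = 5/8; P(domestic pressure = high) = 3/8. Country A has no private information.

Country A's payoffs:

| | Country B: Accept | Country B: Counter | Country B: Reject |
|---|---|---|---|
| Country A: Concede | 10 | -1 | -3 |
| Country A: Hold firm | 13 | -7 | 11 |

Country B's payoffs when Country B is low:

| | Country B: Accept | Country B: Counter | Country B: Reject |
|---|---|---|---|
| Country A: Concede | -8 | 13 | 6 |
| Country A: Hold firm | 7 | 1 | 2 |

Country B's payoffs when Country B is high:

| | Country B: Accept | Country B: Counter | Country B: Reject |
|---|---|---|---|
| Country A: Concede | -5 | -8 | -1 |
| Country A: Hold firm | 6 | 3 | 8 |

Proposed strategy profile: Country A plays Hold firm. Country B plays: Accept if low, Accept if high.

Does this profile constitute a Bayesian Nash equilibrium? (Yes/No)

No

Country A plays Hold firm: E[Hold firm] = 5/8·(13) + 3/8·(13) = 13; E[Concede] = 10. Best-responding. ✓
Country B (domestic pressure low), facing Hold firm: Accept gives 7, Counter gives 1, Reject gives 2. Proposed Accept is best. ✓
Country B (domestic pressure high), facing Hold firm: Accept gives 6, Counter gives 3, Reject gives 8. Proposed Accept is not best — profitable deviation exists. ✗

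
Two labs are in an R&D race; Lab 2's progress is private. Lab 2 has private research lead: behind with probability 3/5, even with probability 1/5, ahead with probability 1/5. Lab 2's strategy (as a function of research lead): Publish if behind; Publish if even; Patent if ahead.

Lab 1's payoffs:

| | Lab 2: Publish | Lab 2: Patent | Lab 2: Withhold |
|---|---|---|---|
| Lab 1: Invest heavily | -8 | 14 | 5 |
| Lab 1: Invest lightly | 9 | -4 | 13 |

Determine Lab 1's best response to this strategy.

Compute Lab 1's expected payoff for each action, taking the expectation over Lab 2's type.
E[Invest heavily] = 3/5·(-8) + 1/5·(-8) + 1/5·(14) = -18/5
E[Invest lightly] = 3/5·(9) + 1/5·(9) + 1/5·(-4) = 32/5
Best response: Invest lightly (32/5 is the largest).

Invest lightly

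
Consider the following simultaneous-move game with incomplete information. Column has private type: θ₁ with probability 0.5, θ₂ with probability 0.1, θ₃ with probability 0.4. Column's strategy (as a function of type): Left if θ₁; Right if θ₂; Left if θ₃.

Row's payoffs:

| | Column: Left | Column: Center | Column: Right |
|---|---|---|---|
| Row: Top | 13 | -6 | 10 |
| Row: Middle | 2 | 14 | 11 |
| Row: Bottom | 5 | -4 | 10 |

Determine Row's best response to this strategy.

Top

E[Top] = 0.5·(13) + 0.1·(10) + 0.4·(13) = 12.7
E[Middle] = 0.5·(2) + 0.1·(11) + 0.4·(2) = 2.9
E[Bottom] = 0.5·(5) + 0.1·(10) + 0.4·(5) = 5.5
Best response: Top (12.7 is the largest).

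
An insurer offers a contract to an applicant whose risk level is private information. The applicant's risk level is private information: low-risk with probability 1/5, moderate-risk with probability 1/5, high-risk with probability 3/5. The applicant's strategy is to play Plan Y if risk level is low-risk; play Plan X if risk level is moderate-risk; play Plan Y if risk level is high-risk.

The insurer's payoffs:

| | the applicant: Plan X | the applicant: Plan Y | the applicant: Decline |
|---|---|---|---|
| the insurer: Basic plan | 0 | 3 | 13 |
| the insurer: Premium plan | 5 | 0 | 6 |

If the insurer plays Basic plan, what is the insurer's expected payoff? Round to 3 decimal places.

2.400

E[Basic plan] = 1/5·3 + 1/5·0 + 3/5·3 = 3/5 + 0 + 9/5 = 12/5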